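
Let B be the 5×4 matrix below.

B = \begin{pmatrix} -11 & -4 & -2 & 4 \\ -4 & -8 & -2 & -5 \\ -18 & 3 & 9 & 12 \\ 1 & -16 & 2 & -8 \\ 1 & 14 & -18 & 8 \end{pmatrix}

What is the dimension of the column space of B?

Row reduce to echelon form.
R2 ← R2 − (4/11)·R1: [0, -72/11, -14/11, -71/11]
R3 ← R3 − (18/11)·R1: [0, 105/11, 135/11, 60/11]
R4 ← R4 + (1/11)·R1: [0, -180/11, 20/11, -84/11]
R5 ← R5 + (1/11)·R1: [0, 150/11, -200/11, 92/11]
R3 ← R3 + (35/24)·R2: [0, 0, 125/12, -95/24]
R4 ← R4 − (5/2)·R2: [0, 0, 5, 17/2]
R5 ← R5 + (25/12)·R2: [0, 0, -125/6, -61/12]
R4 ← R4 − (12/25)·R3: [0, 0, 0, 52/5]
R5 ← R5 + (2)·R3: [0, 0, 0, -13]
R5 ← R5 + (5/4)·R4: [0, 0, 0, 0]
Echelon form has 4 nonzero rows, so rank(B) = 4.
The column space has dimension equal to the rank: 4.

4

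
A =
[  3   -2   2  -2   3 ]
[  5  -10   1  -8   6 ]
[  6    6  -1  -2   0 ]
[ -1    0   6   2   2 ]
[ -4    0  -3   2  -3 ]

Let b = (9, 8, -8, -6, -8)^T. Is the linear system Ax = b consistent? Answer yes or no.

Row reduce the augmented matrix [A | b].
R2 ← R2 − (5/3)·R1: [0, -20/3, -7/3, -14/3, 1, -7]
R3 ← R3 − (2)·R1: [0, 10, -5, 2, -6, -26]
R4 ← R4 + (1/3)·R1: [0, -2/3, 20/3, 4/3, 3, -3]
R5 ← R5 + (4/3)·R1: [0, -8/3, -1/3, -2/3, 1, 4]
R3 ← R3 + (3/2)·R2: [0, 0, -17/2, -5, -9/2, -73/2]
R4 ← R4 − (1/10)·R2: [0, 0, 69/10, 9/5, 29/10, -23/10]
R5 ← R5 − (2/5)·R2: [0, 0, 3/5, 6/5, 3/5, 34/5]
R4 ← R4 + (69/85)·R3: [0, 0, 0, -192/85, -64/85, -2714/85]
R5 ← R5 + (6/85)·R3: [0, 0, 0, 72/85, 24/85, 359/85]
R5 ← R5 + (3/8)·R4: [0, 0, 0, 0, 0, -31/4]
The echelon form has 5 nonzero rows; the last pivot sits in the augmented column, so rank(A) = 4 but rank([A|b]) = 5.
Since the ranks differ, the system is inconsistent.

no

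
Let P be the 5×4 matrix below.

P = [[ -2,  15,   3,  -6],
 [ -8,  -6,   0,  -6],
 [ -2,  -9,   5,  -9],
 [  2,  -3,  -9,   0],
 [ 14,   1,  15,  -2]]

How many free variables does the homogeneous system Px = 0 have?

Row reduce to echelon form.
R2 ← R2 − (4)·R1: [0, -66, -12, 18]
R3 ← R3 − R1: [0, -24, 2, -3]
R4 ← R4 + R1: [0, 12, -6, -6]
R5 ← R5 + (7)·R1: [0, 106, 36, -44]
R3 ← R3 − (4/11)·R2: [0, 0, 70/11, -105/11]
R4 ← R4 + (2/11)·R2: [0, 0, -90/11, -30/11]
R5 ← R5 + (53/33)·R2: [0, 0, 184/11, -166/11]
R4 ← R4 + (9/7)·R3: [0, 0, 0, -15]
R5 ← R5 − (92/35)·R3: [0, 0, 0, 10]
R5 ← R5 + (2/3)·R4: [0, 0, 0, 0]
4 nonzero rows, so rank(P) = 4.
P has 4 columns; by rank–nullity, nullity = 4 − 4 = 0.

0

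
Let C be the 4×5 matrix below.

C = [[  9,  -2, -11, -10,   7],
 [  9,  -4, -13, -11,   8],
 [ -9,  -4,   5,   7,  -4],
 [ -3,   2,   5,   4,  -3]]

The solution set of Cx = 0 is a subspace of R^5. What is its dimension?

Row reduce to echelon form.
R2 ← R2 − R1: [0, -2, -2, -1, 1]
R3 ← R3 + R1: [0, -6, -6, -3, 3]
R4 ← R4 + (1/3)·R1: [0, 4/3, 4/3, 2/3, -2/3]
R3 ← R3 − (3)·R2: [0, 0, 0, 0, 0]
R4 ← R4 + (2/3)·R2: [0, 0, 0, 0, 0]
2 nonzero rows, so rank(C) = 2.
C has 5 columns; by rank–nullity, nullity = 5 − 2 = 3.

3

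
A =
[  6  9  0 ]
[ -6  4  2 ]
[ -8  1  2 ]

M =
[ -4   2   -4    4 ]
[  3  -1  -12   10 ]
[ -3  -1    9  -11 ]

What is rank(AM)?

First compute AM:
[[  3,   3, -132, 114],
 [ 30, -18,  -6,  -6],
 [ 29, -19,  38, -44]]
Now row reduce the product.
R2 ← R2 − (10)·R1: [0, -48, 1314, -1146]
R3 ← R3 − (29/3)·R1: [0, -48, 1314, -1146]
R3 ← R3 − R2: [0, 0, 0, 0]
2 nonzero rows, so rank(AM) = 2.

2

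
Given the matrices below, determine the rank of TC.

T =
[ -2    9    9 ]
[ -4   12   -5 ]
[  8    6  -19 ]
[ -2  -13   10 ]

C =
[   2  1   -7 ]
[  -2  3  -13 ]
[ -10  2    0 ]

First compute TC:
[[-112,  43, -103],
 [ 18,  22, -128],
 [194, -12, -134],
 [-78, -21, 183]]
Now row reduce the product.
R2 ← R2 + (9/56)·R1: [0, 1619/56, -8095/56]
R3 ← R3 + (97/56)·R1: [0, 3499/56, -17495/56]
R4 ← R4 − (39/56)·R1: [0, -2853/56, 14265/56]
R3 ← R3 − (3499/1619)·R2: [0, 0, 0]
R4 ← R4 + (2853/1619)·R2: [0, 0, 0]
2 nonzero rows, so rank(TC) = 2.

2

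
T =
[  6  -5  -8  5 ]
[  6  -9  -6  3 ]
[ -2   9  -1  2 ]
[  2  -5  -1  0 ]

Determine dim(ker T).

Row reduce to echelon form.
R2 ← R2 − R1: [0, -4, 2, -2]
R3 ← R3 + (1/3)·R1: [0, 22/3, -11/3, 11/3]
R4 ← R4 − (1/3)·R1: [0, -10/3, 5/3, -5/3]
R3 ← R3 + (11/6)·R2: [0, 0, 0, 0]
R4 ← R4 − (5/6)·R2: [0, 0, 0, 0]
2 nonzero rows, so rank(T) = 2.
T has 4 columns; by rank–nullity, nullity = 4 − 2 = 2.

2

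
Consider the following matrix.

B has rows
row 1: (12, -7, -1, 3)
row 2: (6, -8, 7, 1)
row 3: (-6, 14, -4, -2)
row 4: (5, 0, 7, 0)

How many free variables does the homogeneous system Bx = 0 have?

1

Row reduce to echelon form.
R2 ← R2 − (1/2)·R1: [0, -9/2, 15/2, -1/2]
R3 ← R3 + (1/2)·R1: [0, 21/2, -9/2, -1/2]
R4 ← R4 − (5/12)·R1: [0, 35/12, 89/12, -5/4]
R3 ← R3 + (7/3)·R2: [0, 0, 13, -5/3]
R4 ← R4 + (35/54)·R2: [0, 0, 221/18, -85/54]
R4 ← R4 − (17/18)·R3: [0, 0, 0, 0]
3 nonzero rows, so rank(B) = 3.
B has 4 columns; by rank–nullity, nullity = 4 − 3 = 1.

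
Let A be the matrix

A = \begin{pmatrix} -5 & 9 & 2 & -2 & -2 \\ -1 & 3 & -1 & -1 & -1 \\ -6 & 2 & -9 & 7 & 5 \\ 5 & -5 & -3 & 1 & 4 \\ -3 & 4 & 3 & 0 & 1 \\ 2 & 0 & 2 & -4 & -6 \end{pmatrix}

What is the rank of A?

5

Row reduce to echelon form.
R2 ← R2 − (1/5)·R1: [0, 6/5, -7/5, -3/5, -3/5]
R3 ← R3 − (6/5)·R1: [0, -44/5, -57/5, 47/5, 37/5]
R4 ← R4 + R1: [0, 4, -1, -1, 2]
R5 ← R5 − (3/5)·R1: [0, -7/5, 9/5, 6/5, 11/5]
R6 ← R6 + (2/5)·R1: [0, 18/5, 14/5, -24/5, -34/5]
R3 ← R3 + (22/3)·R2: [0, 0, -65/3, 5, 3]
R4 ← R4 − (10/3)·R2: [0, 0, 11/3, 1, 4]
R5 ← R5 + (7/6)·R2: [0, 0, 1/6, 1/2, 3/2]
R6 ← R6 − (3)·R2: [0, 0, 7, -3, -5]
R4 ← R4 + (11/65)·R3: [0, 0, 0, 24/13, 293/65]
R5 ← R5 + (1/130)·R3: [0, 0, 0, 7/13, 99/65]
R6 ← R6 + (21/65)·R3: [0, 0, 0, -18/13, -262/65]
R5 ← R5 − (7/24)·R4: [0, 0, 0, 0, 5/24]
R6 ← R6 + (3/4)·R4: [0, 0, 0, 0, -13/20]
R6 ← R6 + (78/25)·R5: [0, 0, 0, 0, 0]
Echelon form has 5 nonzero rows, so rank(A) = 5.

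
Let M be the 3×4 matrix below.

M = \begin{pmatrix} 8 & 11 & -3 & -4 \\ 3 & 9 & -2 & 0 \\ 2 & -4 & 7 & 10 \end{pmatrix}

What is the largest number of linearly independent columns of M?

3

Row reduce to echelon form.
R2 ← R2 − (3/8)·R1: [0, 39/8, -7/8, 3/2]
R3 ← R3 − (1/4)·R1: [0, -27/4, 31/4, 11]
R3 ← R3 + (18/13)·R2: [0, 0, 85/13, 170/13]
Echelon form has 3 nonzero rows, so rank(M) = 3.
The rank gives the maximum number of linearly independent columns: 3.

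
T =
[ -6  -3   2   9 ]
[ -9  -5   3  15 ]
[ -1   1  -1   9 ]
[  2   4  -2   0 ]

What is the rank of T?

Row reduce to echelon form.
R2 ← R2 − (3/2)·R1: [0, -1/2, 0, 3/2]
R3 ← R3 − (1/6)·R1: [0, 3/2, -4/3, 15/2]
R4 ← R4 + (1/3)·R1: [0, 3, -4/3, 3]
R3 ← R3 + (3)·R2: [0, 0, -4/3, 12]
R4 ← R4 + (6)·R2: [0, 0, -4/3, 12]
R4 ← R4 − R3: [0, 0, 0, 0]
Echelon form has 3 nonzero rows, so rank(T) = 3.

3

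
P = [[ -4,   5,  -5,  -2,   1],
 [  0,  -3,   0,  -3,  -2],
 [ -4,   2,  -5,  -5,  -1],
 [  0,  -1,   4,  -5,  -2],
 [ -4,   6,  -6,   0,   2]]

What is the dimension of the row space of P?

3

Row reduce to echelon form.
R3 ← R3 − R1: [0, -3, 0, -3, -2]
R5 ← R5 − R1: [0, 1, -1, 2, 1]
R3 ← R3 − R2: [0, 0, 0, 0, 0]
R4 ← R4 − (1/3)·R2: [0, 0, 4, -4, -4/3]
R5 ← R5 + (1/3)·R2: [0, 0, -1, 1, 1/3]
Swap R3 ↔ R4
R5 ← R5 + (1/4)·R3: [0, 0, 0, 0, 0]
Echelon form has 3 nonzero rows, so rank(P) = 3.
The row space has dimension equal to the rank: 3.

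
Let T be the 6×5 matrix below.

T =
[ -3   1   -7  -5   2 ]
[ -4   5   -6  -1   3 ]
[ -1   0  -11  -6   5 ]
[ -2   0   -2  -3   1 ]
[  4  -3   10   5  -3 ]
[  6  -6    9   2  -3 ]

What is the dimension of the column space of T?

Row reduce to echelon form.
R2 ← R2 − (4/3)·R1: [0, 11/3, 10/3, 17/3, 1/3]
R3 ← R3 − (1/3)·R1: [0, -1/3, -26/3, -13/3, 13/3]
R4 ← R4 − (2/3)·R1: [0, -2/3, 8/3, 1/3, -1/3]
R5 ← R5 + (4/3)·R1: [0, -5/3, 2/3, -5/3, -1/3]
R6 ← R6 + (2)·R1: [0, -4, -5, -8, 1]
R3 ← R3 + (1/11)·R2: [0, 0, -92/11, -42/11, 48/11]
R4 ← R4 + (2/11)·R2: [0, 0, 36/11, 15/11, -3/11]
R5 ← R5 + (5/11)·R2: [0, 0, 24/11, 10/11, -2/11]
R6 ← R6 + (12/11)·R2: [0, 0, -15/11, -20/11, 15/11]
R4 ← R4 + (9/23)·R3: [0, 0, 0, -3/23, 33/23]
R5 ← R5 + (6/23)·R3: [0, 0, 0, -2/23, 22/23]
R6 ← R6 − (15/92)·R3: [0, 0, 0, -55/46, 15/23]
R5 ← R5 − (2/3)·R4: [0, 0, 0, 0, 0]
R6 ← R6 − (55/6)·R4: [0, 0, 0, 0, -25/2]
Swap R5 ↔ R6
Echelon form has 5 nonzero rows, so rank(T) = 5.
The column space has dimension equal to the rank: 5.

5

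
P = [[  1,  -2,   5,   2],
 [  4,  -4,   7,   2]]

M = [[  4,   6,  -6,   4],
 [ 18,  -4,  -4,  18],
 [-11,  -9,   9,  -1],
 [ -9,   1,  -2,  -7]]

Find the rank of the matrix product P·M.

First compute PM:
[[-105, -29,  43, -51],
 [-151, -21,  51, -77]]
Now row reduce the product.
R2 ← R2 − (151/105)·R1: [0, 2174/105, -1138/105, -128/35]
2 nonzero rows, so rank(PM) = 2.

2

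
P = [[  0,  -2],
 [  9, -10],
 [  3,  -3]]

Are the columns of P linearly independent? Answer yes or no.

yes

Row reduce P to echelon form.
Swap R1 ↔ R2
R3 ← R3 − (1/3)·R1: [0, 1/3]
R3 ← R3 + (1/6)·R2: [0, 0]
2 pivots among 2 columns.
Every column is a pivot column, so the columns are linearly independent.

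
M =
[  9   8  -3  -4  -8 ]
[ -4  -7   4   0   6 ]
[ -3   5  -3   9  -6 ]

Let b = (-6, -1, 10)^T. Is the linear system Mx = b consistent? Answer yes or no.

yes

Row reduce the augmented matrix [M | b].
R2 ← R2 + (4/9)·R1: [0, -31/9, 8/3, -16/9, 22/9, -11/3]
R3 ← R3 + (1/3)·R1: [0, 23/3, -4, 23/3, -26/3, 8]
R3 ← R3 + (69/31)·R2: [0, 0, 60/31, 115/31, -100/31, -5/31]
The echelon form has 3 nonzero rows, and every pivot lies in the first 5 columns, so rank(M) = rank([M|b]) = 3.
The system is consistent.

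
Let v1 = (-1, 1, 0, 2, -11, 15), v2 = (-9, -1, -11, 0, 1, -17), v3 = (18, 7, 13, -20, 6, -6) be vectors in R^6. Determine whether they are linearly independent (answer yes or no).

Form the matrix with these vectors as rows and row reduce.
R2 ← R2 − (9)·R1: [0, -10, -11, -18, 100, -152]
R3 ← R3 + (18)·R1: [0, 25, 13, 16, -192, 264]
R3 ← R3 + (5/2)·R2: [0, 0, -29/2, -29, 58, -116]
3 nonzero rows, so the 3 vectors span a space of dimension 3.
Since 3 = 3, the vectors are linearly independent.

yes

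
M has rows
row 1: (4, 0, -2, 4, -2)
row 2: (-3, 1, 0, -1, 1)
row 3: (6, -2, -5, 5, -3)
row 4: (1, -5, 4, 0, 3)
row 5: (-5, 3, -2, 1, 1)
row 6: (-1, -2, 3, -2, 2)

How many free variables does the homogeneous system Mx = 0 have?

1

Row reduce to echelon form.
R2 ← R2 + (3/4)·R1: [0, 1, -3/2, 2, -1/2]
R3 ← R3 − (3/2)·R1: [0, -2, -2, -1, 0]
R4 ← R4 − (1/4)·R1: [0, -5, 9/2, -1, 7/2]
R5 ← R5 + (5/4)·R1: [0, 3, -9/2, 6, -3/2]
R6 ← R6 + (1/4)·R1: [0, -2, 5/2, -1, 3/2]
R3 ← R3 + (2)·R2: [0, 0, -5, 3, -1]
R4 ← R4 + (5)·R2: [0, 0, -3, 9, 1]
R5 ← R5 − (3)·R2: [0, 0, 0, 0, 0]
R6 ← R6 + (2)·R2: [0, 0, -1/2, 3, 1/2]
R4 ← R4 − (3/5)·R3: [0, 0, 0, 36/5, 8/5]
R6 ← R6 − (1/10)·R3: [0, 0, 0, 27/10, 3/5]
R6 ← R6 − (3/8)·R4: [0, 0, 0, 0, 0]
4 nonzero rows, so rank(M) = 4.
M has 5 columns; by rank–nullity, nullity = 5 − 4 = 1.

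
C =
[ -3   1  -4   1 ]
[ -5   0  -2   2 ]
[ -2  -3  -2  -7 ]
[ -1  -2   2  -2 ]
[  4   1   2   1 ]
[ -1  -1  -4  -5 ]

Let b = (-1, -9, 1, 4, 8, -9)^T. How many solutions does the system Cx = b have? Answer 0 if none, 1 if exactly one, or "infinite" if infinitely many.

Row reduce the augmented matrix [C | b].
R2 ← R2 − (5/3)·R1: [0, -5/3, 14/3, 1/3, -22/3]
R3 ← R3 − (2/3)·R1: [0, -11/3, 2/3, -23/3, 5/3]
R4 ← R4 − (1/3)·R1: [0, -7/3, 10/3, -7/3, 13/3]
R5 ← R5 + (4/3)·R1: [0, 7/3, -10/3, 7/3, 20/3]
R6 ← R6 − (1/3)·R1: [0, -4/3, -8/3, -16/3, -26/3]
R3 ← R3 − (11/5)·R2: [0, 0, -48/5, -42/5, 89/5]
R4 ← R4 − (7/5)·R2: [0, 0, -16/5, -14/5, 73/5]
R5 ← R5 + (7/5)·R2: [0, 0, 16/5, 14/5, -18/5]
R6 ← R6 − (4/5)·R2: [0, 0, -32/5, -28/5, -14/5]
R4 ← R4 − (1/3)·R3: [0, 0, 0, 0, 26/3]
R5 ← R5 + (1/3)·R3: [0, 0, 0, 0, 7/3]
R6 ← R6 − (2/3)·R3: [0, 0, 0, 0, -44/3]
R5 ← R5 − (7/26)·R4: [0, 0, 0, 0, 0]
R6 ← R6 + (22/13)·R4: [0, 0, 0, 0, 0]
The echelon form has 4 nonzero rows; the last pivot sits in the augmented column, so rank(C) = 3 but rank([C|b]) = 4.
Since the ranks differ, the system is inconsistent.
It has no solutions.

0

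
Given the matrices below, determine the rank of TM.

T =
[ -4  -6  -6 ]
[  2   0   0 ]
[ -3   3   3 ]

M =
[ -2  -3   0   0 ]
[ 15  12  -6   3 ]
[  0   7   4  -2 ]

2

First compute TM:
[[-82, -102,  12,  -6],
 [ -4,  -6,   0,   0],
 [ 51,  66,  -6,   3]]
Now row reduce the product.
R2 ← R2 − (2/41)·R1: [0, -42/41, -24/41, 12/41]
R3 ← R3 + (51/82)·R1: [0, 105/41, 60/41, -30/41]
R3 ← R3 + (5/2)·R2: [0, 0, 0, 0]
2 nonzero rows, so rank(TM) = 2.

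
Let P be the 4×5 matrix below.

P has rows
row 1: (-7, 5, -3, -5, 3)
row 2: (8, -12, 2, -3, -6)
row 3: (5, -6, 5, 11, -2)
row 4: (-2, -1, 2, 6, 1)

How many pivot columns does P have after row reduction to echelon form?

3

Row reduce to echelon form.
R2 ← R2 + (8/7)·R1: [0, -44/7, -10/7, -61/7, -18/7]
R3 ← R3 + (5/7)·R1: [0, -17/7, 20/7, 52/7, 1/7]
R4 ← R4 − (2/7)·R1: [0, -17/7, 20/7, 52/7, 1/7]
R3 ← R3 − (17/44)·R2: [0, 0, 75/22, 475/44, 25/22]
R4 ← R4 − (17/44)·R2: [0, 0, 75/22, 475/44, 25/22]
R4 ← R4 − R3: [0, 0, 0, 0, 0]
Echelon form has 3 nonzero rows, so rank(P) = 3.
Each nonzero row contributes one pivot column: 3 pivot columns.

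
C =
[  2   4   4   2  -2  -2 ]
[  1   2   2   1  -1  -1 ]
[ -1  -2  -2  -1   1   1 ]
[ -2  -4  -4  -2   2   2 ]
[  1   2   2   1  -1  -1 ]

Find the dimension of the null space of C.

5

Row reduce to echelon form.
R2 ← R2 − (1/2)·R1: [0, 0, 0, 0, 0, 0]
R3 ← R3 + (1/2)·R1: [0, 0, 0, 0, 0, 0]
R4 ← R4 + R1: [0, 0, 0, 0, 0, 0]
R5 ← R5 − (1/2)·R1: [0, 0, 0, 0, 0, 0]
1 nonzero row, so rank(C) = 1.
C has 6 columns; by rank–nullity, nullity = 6 − 1 = 5.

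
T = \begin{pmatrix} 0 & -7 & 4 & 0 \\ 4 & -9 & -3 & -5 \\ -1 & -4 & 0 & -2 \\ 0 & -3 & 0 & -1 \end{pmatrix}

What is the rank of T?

4

Row reduce to echelon form.
Swap R1 ↔ R2
R3 ← R3 + (1/4)·R1: [0, -25/4, -3/4, -13/4]
R3 ← R3 − (25/28)·R2: [0, 0, -121/28, -13/4]
R4 ← R4 − (3/7)·R2: [0, 0, -12/7, -1]
R4 ← R4 − (48/121)·R3: [0, 0, 0, 35/121]
Echelon form has 4 nonzero rows, so rank(T) = 4.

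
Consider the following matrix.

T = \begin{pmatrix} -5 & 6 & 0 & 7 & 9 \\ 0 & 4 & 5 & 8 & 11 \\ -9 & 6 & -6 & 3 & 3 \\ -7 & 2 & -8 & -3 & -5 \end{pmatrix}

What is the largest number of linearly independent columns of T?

Row reduce to echelon form.
R3 ← R3 − (9/5)·R1: [0, -24/5, -6, -48/5, -66/5]
R4 ← R4 − (7/5)·R1: [0, -32/5, -8, -64/5, -88/5]
R3 ← R3 + (6/5)·R2: [0, 0, 0, 0, 0]
R4 ← R4 + (8/5)·R2: [0, 0, 0, 0, 0]
Echelon form has 2 nonzero rows, so rank(T) = 2.
The rank gives the maximum number of linearly independent columns: 2.

2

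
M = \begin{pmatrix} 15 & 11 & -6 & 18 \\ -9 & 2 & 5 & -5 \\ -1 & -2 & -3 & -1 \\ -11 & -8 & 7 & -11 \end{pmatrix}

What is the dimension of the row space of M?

Row reduce to echelon form.
R2 ← R2 + (3/5)·R1: [0, 43/5, 7/5, 29/5]
R3 ← R3 + (1/15)·R1: [0, -19/15, -17/5, 1/5]
R4 ← R4 + (11/15)·R1: [0, 1/15, 13/5, 11/5]
R3 ← R3 + (19/129)·R2: [0, 0, -412/129, 136/129]
R4 ← R4 − (1/129)·R2: [0, 0, 334/129, 278/129]
R4 ← R4 + (167/206)·R3: [0, 0, 0, 310/103]
Echelon form has 4 nonzero rows, so rank(M) = 4.
The row space has dimension equal to the rank: 4.

4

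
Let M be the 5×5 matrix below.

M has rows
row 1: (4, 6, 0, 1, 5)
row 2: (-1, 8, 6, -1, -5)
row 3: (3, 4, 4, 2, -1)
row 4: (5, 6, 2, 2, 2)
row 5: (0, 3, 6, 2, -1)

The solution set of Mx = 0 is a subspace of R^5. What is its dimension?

0

Row reduce to echelon form.
R2 ← R2 + (1/4)·R1: [0, 19/2, 6, -3/4, -15/4]
R3 ← R3 − (3/4)·R1: [0, -1/2, 4, 5/4, -19/4]
R4 ← R4 − (5/4)·R1: [0, -3/2, 2, 3/4, -17/4]
R3 ← R3 + (1/19)·R2: [0, 0, 82/19, 23/19, -94/19]
R4 ← R4 + (3/19)·R2: [0, 0, 56/19, 12/19, -92/19]
R5 ← R5 − (6/19)·R2: [0, 0, 78/19, 85/38, 7/38]
R4 ← R4 − (28/41)·R3: [0, 0, 0, -8/41, -60/41]
R5 ← R5 − (39/41)·R3: [0, 0, 0, 89/82, 401/82]
R5 ← R5 + (89/16)·R4: [0, 0, 0, 0, -13/4]
5 nonzero rows, so rank(M) = 5.
M has 5 columns; by rank–nullity, nullity = 5 − 5 = 0.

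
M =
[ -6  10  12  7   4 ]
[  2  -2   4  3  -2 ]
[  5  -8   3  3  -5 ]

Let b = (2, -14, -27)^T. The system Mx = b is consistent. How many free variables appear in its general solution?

Row reduce the augmented matrix [M | b].
R2 ← R2 + (1/3)·R1: [0, 4/3, 8, 16/3, -2/3, -40/3]
R3 ← R3 + (5/6)·R1: [0, 1/3, 13, 53/6, -5/3, -76/3]
R3 ← R3 − (1/4)·R2: [0, 0, 11, 15/2, -3/2, -22]
The echelon form has 3 nonzero rows, and every pivot lies in the first 5 columns, so rank(M) = rank([M|b]) = 3.
The system is consistent.
Free variables = (unknowns) − (rank) = 5 − 3 = 2.

2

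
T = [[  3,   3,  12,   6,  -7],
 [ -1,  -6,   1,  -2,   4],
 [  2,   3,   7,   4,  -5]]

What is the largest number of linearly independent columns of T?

Row reduce to echelon form.
R2 ← R2 + (1/3)·R1: [0, -5, 5, 0, 5/3]
R3 ← R3 − (2/3)·R1: [0, 1, -1, 0, -1/3]
R3 ← R3 + (1/5)·R2: [0, 0, 0, 0, 0]
Echelon form has 2 nonzero rows, so rank(T) = 2.
The rank gives the maximum number of linearly independent columns: 2.

2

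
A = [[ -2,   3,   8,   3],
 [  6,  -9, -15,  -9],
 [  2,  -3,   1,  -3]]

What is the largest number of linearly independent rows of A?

2

Row reduce to echelon form.
R2 ← R2 + (3)·R1: [0, 0, 9, 0]
R3 ← R3 + R1: [0, 0, 9, 0]
R3 ← R3 − R2: [0, 0, 0, 0]
Echelon form has 2 nonzero rows, so rank(A) = 2.
The rank gives the maximum number of linearly independent rows: 2.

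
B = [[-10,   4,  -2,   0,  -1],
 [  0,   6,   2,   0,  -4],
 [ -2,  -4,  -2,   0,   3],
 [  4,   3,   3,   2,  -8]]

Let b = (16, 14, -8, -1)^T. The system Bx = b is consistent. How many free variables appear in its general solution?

Row reduce the augmented matrix [B | b].
R3 ← R3 − (1/5)·R1: [0, -24/5, -8/5, 0, 16/5, -56/5]
R4 ← R4 + (2/5)·R1: [0, 23/5, 11/5, 2, -42/5, 27/5]
R3 ← R3 + (4/5)·R2: [0, 0, 0, 0, 0, 0]
R4 ← R4 − (23/30)·R2: [0, 0, 2/3, 2, -16/3, -16/3]
Swap R3 ↔ R4
The echelon form has 3 nonzero rows, and every pivot lies in the first 5 columns, so rank(B) = rank([B|b]) = 3.
The system is consistent.
Free variables = (unknowns) − (rank) = 5 − 3 = 2.

2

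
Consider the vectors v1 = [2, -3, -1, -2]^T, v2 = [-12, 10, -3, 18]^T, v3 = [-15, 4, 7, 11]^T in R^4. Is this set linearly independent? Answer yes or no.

yes

Form the matrix with these vectors as rows and row reduce.
R2 ← R2 + (6)·R1: [0, -8, -9, 6]
R3 ← R3 + (15/2)·R1: [0, -37/2, -1/2, -4]
R3 ← R3 − (37/16)·R2: [0, 0, 325/16, -143/8]
3 nonzero rows, so the 3 vectors span a space of dimension 3.
Since 3 = 3, the vectors are linearly independent.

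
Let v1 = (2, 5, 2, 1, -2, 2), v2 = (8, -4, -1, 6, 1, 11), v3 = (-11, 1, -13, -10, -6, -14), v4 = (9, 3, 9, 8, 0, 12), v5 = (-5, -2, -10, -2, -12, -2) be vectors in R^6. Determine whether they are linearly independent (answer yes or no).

no

Form the matrix with these vectors as rows and row reduce.
R2 ← R2 − (4)·R1: [0, -24, -9, 2, 9, 3]
R3 ← R3 + (11/2)·R1: [0, 57/2, -2, -9/2, -17, -3]
R4 ← R4 − (9/2)·R1: [0, -39/2, 0, 7/2, 9, 3]
R5 ← R5 + (5/2)·R1: [0, 21/2, -5, 1/2, -17, 3]
R3 ← R3 + (19/16)·R2: [0, 0, -203/16, -17/8, -101/16, 9/16]
R4 ← R4 − (13/16)·R2: [0, 0, 117/16, 15/8, 27/16, 9/16]
R5 ← R5 + (7/16)·R2: [0, 0, -143/16, 11/8, -209/16, 69/16]
R4 ← R4 + (117/203)·R3: [0, 0, 0, 132/203, -396/203, 180/203]
R5 ← R5 − (143/203)·R3: [0, 0, 0, 583/203, -1749/203, 795/203]
R5 ← R5 − (53/12)·R4: [0, 0, 0, 0, 0, 0]
4 nonzero rows, so the 5 vectors span a space of dimension 4.
Since 4 < 5, the vectors are linearly dependent.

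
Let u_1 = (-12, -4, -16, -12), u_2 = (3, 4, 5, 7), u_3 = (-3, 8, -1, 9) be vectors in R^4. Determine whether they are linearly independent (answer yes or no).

Form the matrix with these vectors as rows and row reduce.
R2 ← R2 + (1/4)·R1: [0, 3, 1, 4]
R3 ← R3 − (1/4)·R1: [0, 9, 3, 12]
R3 ← R3 − (3)·R2: [0, 0, 0, 0]
2 nonzero rows, so the 3 vectors span a space of dimension 2.
Since 2 < 3, the vectors are linearly dependent.

no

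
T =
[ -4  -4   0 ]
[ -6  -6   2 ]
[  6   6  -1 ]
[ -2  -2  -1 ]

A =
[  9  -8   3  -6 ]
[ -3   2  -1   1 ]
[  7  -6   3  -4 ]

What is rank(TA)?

First compute TA:
[[-24,  24,  -8,  20],
 [-22,  24,  -6,  22],
 [ 29, -30,   9, -26],
 [-19,  18,  -7,  14]]
Now row reduce the product.
R2 ← R2 − (11/12)·R1: [0, 2, 4/3, 11/3]
R3 ← R3 + (29/24)·R1: [0, -1, -2/3, -11/6]
R4 ← R4 − (19/24)·R1: [0, -1, -2/3, -11/6]
R3 ← R3 + (1/2)·R2: [0, 0, 0, 0]
R4 ← R4 + (1/2)·R2: [0, 0, 0, 0]
2 nonzero rows, so rank(TA) = 2.

2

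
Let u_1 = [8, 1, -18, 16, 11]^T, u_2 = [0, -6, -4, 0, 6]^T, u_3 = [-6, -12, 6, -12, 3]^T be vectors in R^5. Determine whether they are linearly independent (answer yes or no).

Form the matrix with these vectors as rows and row reduce.
R3 ← R3 + (3/4)·R1: [0, -45/4, -15/2, 0, 45/4]
R3 ← R3 − (15/8)·R2: [0, 0, 0, 0, 0]
2 nonzero rows, so the 3 vectors span a space of dimension 2.
Since 2 < 3, the vectors are linearly dependent.

no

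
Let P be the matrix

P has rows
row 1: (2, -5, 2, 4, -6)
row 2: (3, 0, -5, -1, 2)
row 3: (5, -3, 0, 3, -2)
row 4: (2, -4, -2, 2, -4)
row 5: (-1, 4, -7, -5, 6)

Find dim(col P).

3

Row reduce to echelon form.
R2 ← R2 − (3/2)·R1: [0, 15/2, -8, -7, 11]
R3 ← R3 − (5/2)·R1: [0, 19/2, -5, -7, 13]
R4 ← R4 − R1: [0, 1, -4, -2, 2]
R5 ← R5 + (1/2)·R1: [0, 3/2, -6, -3, 3]
R3 ← R3 − (19/15)·R2: [0, 0, 77/15, 28/15, -14/15]
R4 ← R4 − (2/15)·R2: [0, 0, -44/15, -16/15, 8/15]
R5 ← R5 − (1/5)·R2: [0, 0, -22/5, -8/5, 4/5]
R4 ← R4 + (4/7)·R3: [0, 0, 0, 0, 0]
R5 ← R5 + (6/7)·R3: [0, 0, 0, 0, 0]
Echelon form has 3 nonzero rows, so rank(P) = 3.
The column space has dimension equal to the rank: 3.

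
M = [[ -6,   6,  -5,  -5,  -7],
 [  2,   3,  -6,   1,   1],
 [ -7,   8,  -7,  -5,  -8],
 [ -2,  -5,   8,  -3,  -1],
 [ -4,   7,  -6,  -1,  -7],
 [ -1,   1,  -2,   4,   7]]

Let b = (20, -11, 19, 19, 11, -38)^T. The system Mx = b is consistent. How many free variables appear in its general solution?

0

Row reduce the augmented matrix [M | b].
R2 ← R2 + (1/3)·R1: [0, 5, -23/3, -2/3, -4/3, -13/3]
R3 ← R3 − (7/6)·R1: [0, 1, -7/6, 5/6, 1/6, -13/3]
R4 ← R4 − (1/3)·R1: [0, -7, 29/3, -4/3, 4/3, 37/3]
R5 ← R5 − (2/3)·R1: [0, 3, -8/3, 7/3, -7/3, -7/3]
R6 ← R6 − (1/6)·R1: [0, 0, -7/6, 29/6, 49/6, -124/3]
R3 ← R3 − (1/5)·R2: [0, 0, 11/30, 29/30, 13/30, -52/15]
R4 ← R4 + (7/5)·R2: [0, 0, -16/15, -34/15, -8/15, 94/15]
R5 ← R5 − (3/5)·R2: [0, 0, 29/15, 41/15, -23/15, 4/15]
R4 ← R4 + (32/11)·R3: [0, 0, 0, 6/11, 8/11, -42/11]
R5 ← R5 − (58/11)·R3: [0, 0, 0, -26/11, -42/11, 204/11]
R6 ← R6 + (35/11)·R3: [0, 0, 0, 87/11, 105/11, -576/11]
R5 ← R5 + (13/3)·R4: [0, 0, 0, 0, -2/3, 2]
R6 ← R6 − (29/2)·R4: [0, 0, 0, 0, -1, 3]
R6 ← R6 − (3/2)·R5: [0, 0, 0, 0, 0, 0]
The echelon form has 5 nonzero rows, and every pivot lies in the first 5 columns, so rank(M) = rank([M|b]) = 5.
The system is consistent.
Free variables = (unknowns) − (rank) = 5 − 5 = 0.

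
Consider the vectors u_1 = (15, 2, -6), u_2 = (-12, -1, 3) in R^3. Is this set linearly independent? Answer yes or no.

Form the matrix with these vectors as rows and row reduce.
R2 ← R2 + (4/5)·R1: [0, 3/5, -9/5]
2 nonzero rows, so the 2 vectors span a space of dimension 2.
Since 2 = 2, the vectors are linearly independent.

yes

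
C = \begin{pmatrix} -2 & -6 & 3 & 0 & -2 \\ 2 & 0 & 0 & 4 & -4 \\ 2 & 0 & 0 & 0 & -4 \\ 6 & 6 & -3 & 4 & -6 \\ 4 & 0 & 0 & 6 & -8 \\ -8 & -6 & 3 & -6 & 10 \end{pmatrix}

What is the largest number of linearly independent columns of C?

3

Row reduce to echelon form.
R2 ← R2 + R1: [0, -6, 3, 4, -6]
R3 ← R3 + R1: [0, -6, 3, 0, -6]
R4 ← R4 + (3)·R1: [0, -12, 6, 4, -12]
R5 ← R5 + (2)·R1: [0, -12, 6, 6, -12]
R6 ← R6 − (4)·R1: [0, 18, -9, -6, 18]
R3 ← R3 − R2: [0, 0, 0, -4, 0]
R4 ← R4 − (2)·R2: [0, 0, 0, -4, 0]
R5 ← R5 − (2)·R2: [0, 0, 0, -2, 0]
R6 ← R6 + (3)·R2: [0, 0, 0, 6, 0]
R4 ← R4 − R3: [0, 0, 0, 0, 0]
R5 ← R5 − (1/2)·R3: [0, 0, 0, 0, 0]
R6 ← R6 + (3/2)·R3: [0, 0, 0, 0, 0]
Echelon form has 3 nonzero rows, so rank(C) = 3.
The rank gives the maximum number of linearly independent columns: 3.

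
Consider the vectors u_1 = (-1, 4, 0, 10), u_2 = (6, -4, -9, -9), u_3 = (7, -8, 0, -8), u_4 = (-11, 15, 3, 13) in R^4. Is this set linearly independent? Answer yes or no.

Form the matrix with these vectors as rows and row reduce.
R2 ← R2 + (6)·R1: [0, 20, -9, 51]
R3 ← R3 + (7)·R1: [0, 20, 0, 62]
R4 ← R4 − (11)·R1: [0, -29, 3, -97]
R3 ← R3 − R2: [0, 0, 9, 11]
R4 ← R4 + (29/20)·R2: [0, 0, -201/20, -461/20]
R4 ← R4 + (67/60)·R3: [0, 0, 0, -323/30]
4 nonzero rows, so the 4 vectors span a space of dimension 4.
Since 4 = 4, the vectors are linearly independent.

yes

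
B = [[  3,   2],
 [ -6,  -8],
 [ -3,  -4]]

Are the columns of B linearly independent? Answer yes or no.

yes

Row reduce B to echelon form.
R2 ← R2 + (2)·R1: [0, -4]
R3 ← R3 + R1: [0, -2]
R3 ← R3 − (1/2)·R2: [0, 0]
2 pivots among 2 columns.
Every column is a pivot column, so the columns are linearly independent.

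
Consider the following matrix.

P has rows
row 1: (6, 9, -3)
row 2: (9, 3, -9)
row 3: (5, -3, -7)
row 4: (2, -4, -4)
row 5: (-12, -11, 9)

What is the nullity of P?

Row reduce to echelon form.
R2 ← R2 − (3/2)·R1: [0, -21/2, -9/2]
R3 ← R3 − (5/6)·R1: [0, -21/2, -9/2]
R4 ← R4 − (1/3)·R1: [0, -7, -3]
R5 ← R5 + (2)·R1: [0, 7, 3]
R3 ← R3 − R2: [0, 0, 0]
R4 ← R4 − (2/3)·R2: [0, 0, 0]
R5 ← R5 + (2/3)·R2: [0, 0, 0]
2 nonzero rows, so rank(P) = 2.
P has 3 columns; by rank–nullity, nullity = 3 − 2 = 1.

1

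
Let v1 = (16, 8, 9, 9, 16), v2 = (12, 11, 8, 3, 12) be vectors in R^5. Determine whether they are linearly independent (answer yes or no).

yes

Form the matrix with these vectors as rows and row reduce.
R2 ← R2 − (3/4)·R1: [0, 5, 5/4, -15/4, 0]
2 nonzero rows, so the 2 vectors span a space of dimension 2.
Since 2 = 2, the vectors are linearly independent.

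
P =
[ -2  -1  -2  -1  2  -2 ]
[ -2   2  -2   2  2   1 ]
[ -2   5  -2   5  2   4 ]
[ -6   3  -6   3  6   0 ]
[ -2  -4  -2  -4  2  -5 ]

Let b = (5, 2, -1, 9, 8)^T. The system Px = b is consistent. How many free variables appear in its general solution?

Row reduce the augmented matrix [P | b].
R2 ← R2 − R1: [0, 3, 0, 3, 0, 3, -3]
R3 ← R3 − R1: [0, 6, 0, 6, 0, 6, -6]
R4 ← R4 − (3)·R1: [0, 6, 0, 6, 0, 6, -6]
R5 ← R5 − R1: [0, -3, 0, -3, 0, -3, 3]
R3 ← R3 − (2)·R2: [0, 0, 0, 0, 0, 0, 0]
R4 ← R4 − (2)·R2: [0, 0, 0, 0, 0, 0, 0]
R5 ← R5 + R2: [0, 0, 0, 0, 0, 0, 0]
The echelon form has 2 nonzero rows, and every pivot lies in the first 6 columns, so rank(P) = rank([P|b]) = 2.
The system is consistent.
Free variables = (unknowns) − (rank) = 6 − 2 = 4.

4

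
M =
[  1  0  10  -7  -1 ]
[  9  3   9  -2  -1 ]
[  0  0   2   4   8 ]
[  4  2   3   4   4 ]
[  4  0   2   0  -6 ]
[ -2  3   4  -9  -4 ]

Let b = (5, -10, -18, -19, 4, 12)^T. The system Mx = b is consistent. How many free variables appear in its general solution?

0

Row reduce the augmented matrix [M | b].
R2 ← R2 − (9)·R1: [0, 3, -81, 61, 8, -55]
R4 ← R4 − (4)·R1: [0, 2, -37, 32, 8, -39]
R5 ← R5 − (4)·R1: [0, 0, -38, 28, -2, -16]
R6 ← R6 + (2)·R1: [0, 3, 24, -23, -6, 22]
R4 ← R4 − (2/3)·R2: [0, 0, 17, -26/3, 8/3, -7/3]
R6 ← R6 − R2: [0, 0, 105, -84, -14, 77]
R4 ← R4 − (17/2)·R3: [0, 0, 0, -128/3, -196/3, 452/3]
R5 ← R5 + (19)·R3: [0, 0, 0, 104, 150, -358]
R6 ← R6 − (105/2)·R3: [0, 0, 0, -294, -434, 1022]
R5 ← R5 + (39/16)·R4: [0, 0, 0, 0, -37/4, 37/4]
R6 ← R6 − (441/64)·R4: [0, 0, 0, 0, 259/16, -259/16]
R6 ← R6 + (7/4)·R5: [0, 0, 0, 0, 0, 0]
The echelon form has 5 nonzero rows, and every pivot lies in the first 5 columns, so rank(M) = rank([M|b]) = 5.
The system is consistent.
Free variables = (unknowns) − (rank) = 5 − 5 = 0.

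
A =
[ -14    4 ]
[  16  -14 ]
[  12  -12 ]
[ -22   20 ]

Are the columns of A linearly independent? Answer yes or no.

Row reduce A to echelon form.
R2 ← R2 + (8/7)·R1: [0, -66/7]
R3 ← R3 + (6/7)·R1: [0, -60/7]
R4 ← R4 − (11/7)·R1: [0, 96/7]
R3 ← R3 − (10/11)·R2: [0, 0]
R4 ← R4 + (16/11)·R2: [0, 0]
2 pivots among 2 columns.
Every column is a pivot column, so the columns are linearly independent.

yes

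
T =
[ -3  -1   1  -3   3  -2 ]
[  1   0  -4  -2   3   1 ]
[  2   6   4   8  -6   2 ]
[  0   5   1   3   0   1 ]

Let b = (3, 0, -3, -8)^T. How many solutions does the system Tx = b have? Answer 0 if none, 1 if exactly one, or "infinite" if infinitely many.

Row reduce the augmented matrix [T | b].
R2 ← R2 + (1/3)·R1: [0, -1/3, -11/3, -3, 4, 1/3, 1]
R3 ← R3 + (2/3)·R1: [0, 16/3, 14/3, 6, -4, 2/3, -1]
R3 ← R3 + (16)·R2: [0, 0, -54, -42, 60, 6, 15]
R4 ← R4 + (15)·R2: [0, 0, -54, -42, 60, 6, 7]
R4 ← R4 − R3: [0, 0, 0, 0, 0, 0, -8]
The echelon form has 4 nonzero rows; the last pivot sits in the augmented column, so rank(T) = 3 but rank([T|b]) = 4.
Since the ranks differ, the system is inconsistent.
It has no solutions.

0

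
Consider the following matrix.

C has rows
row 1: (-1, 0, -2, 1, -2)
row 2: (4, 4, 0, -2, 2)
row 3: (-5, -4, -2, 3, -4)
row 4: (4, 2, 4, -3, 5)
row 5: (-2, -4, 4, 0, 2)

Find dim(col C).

2

Row reduce to echelon form.
R2 ← R2 + (4)·R1: [0, 4, -8, 2, -6]
R3 ← R3 − (5)·R1: [0, -4, 8, -2, 6]
R4 ← R4 + (4)·R1: [0, 2, -4, 1, -3]
R5 ← R5 − (2)·R1: [0, -4, 8, -2, 6]
R3 ← R3 + R2: [0, 0, 0, 0, 0]
R4 ← R4 − (1/2)·R2: [0, 0, 0, 0, 0]
R5 ← R5 + R2: [0, 0, 0, 0, 0]
Echelon form has 2 nonzero rows, so rank(C) = 2.
The column space has dimension equal to the rank: 2.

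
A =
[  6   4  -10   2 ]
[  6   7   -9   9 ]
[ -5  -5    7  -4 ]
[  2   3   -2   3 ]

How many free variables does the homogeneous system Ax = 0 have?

Row reduce to echelon form.
R2 ← R2 − R1: [0, 3, 1, 7]
R3 ← R3 + (5/6)·R1: [0, -5/3, -4/3, -7/3]
R4 ← R4 − (1/3)·R1: [0, 5/3, 4/3, 7/3]
R3 ← R3 + (5/9)·R2: [0, 0, -7/9, 14/9]
R4 ← R4 − (5/9)·R2: [0, 0, 7/9, -14/9]
R4 ← R4 + R3: [0, 0, 0, 0]
3 nonzero rows, so rank(A) = 3.
A has 4 columns; by rank–nullity, nullity = 4 − 3 = 1.

1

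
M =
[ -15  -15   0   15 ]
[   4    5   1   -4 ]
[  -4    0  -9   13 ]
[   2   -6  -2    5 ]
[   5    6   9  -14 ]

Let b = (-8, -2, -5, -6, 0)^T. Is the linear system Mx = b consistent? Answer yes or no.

no

Row reduce the augmented matrix [M | b].
R2 ← R2 + (4/15)·R1: [0, 1, 1, 0, -62/15]
R3 ← R3 − (4/15)·R1: [0, 4, -9, 9, -43/15]
R4 ← R4 + (2/15)·R1: [0, -8, -2, 7, -106/15]
R5 ← R5 + (1/3)·R1: [0, 1, 9, -9, -8/3]
R3 ← R3 − (4)·R2: [0, 0, -13, 9, 41/3]
R4 ← R4 + (8)·R2: [0, 0, 6, 7, -602/15]
R5 ← R5 − R2: [0, 0, 8, -9, 22/15]
R4 ← R4 + (6/13)·R3: [0, 0, 0, 145/13, -6596/195]
R5 ← R5 + (8/13)·R3: [0, 0, 0, -45/13, 642/65]
R5 ← R5 + (9/29)·R4: [0, 0, 0, 0, -18/29]
The echelon form has 5 nonzero rows; the last pivot sits in the augmented column, so rank(M) = 4 but rank([M|b]) = 5.
Since the ranks differ, the system is inconsistent.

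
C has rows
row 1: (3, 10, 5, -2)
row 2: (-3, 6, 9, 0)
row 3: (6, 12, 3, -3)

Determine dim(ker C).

2

Row reduce to echelon form.
R2 ← R2 + R1: [0, 16, 14, -2]
R3 ← R3 − (2)·R1: [0, -8, -7, 1]
R3 ← R3 + (1/2)·R2: [0, 0, 0, 0]
2 nonzero rows, so rank(C) = 2.
C has 4 columns; by rank–nullity, nullity = 4 − 2 = 2.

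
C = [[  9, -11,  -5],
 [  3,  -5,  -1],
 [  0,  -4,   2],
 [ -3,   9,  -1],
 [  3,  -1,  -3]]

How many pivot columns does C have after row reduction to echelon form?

2

Row reduce to echelon form.
R2 ← R2 − (1/3)·R1: [0, -4/3, 2/3]
R4 ← R4 + (1/3)·R1: [0, 16/3, -8/3]
R5 ← R5 − (1/3)·R1: [0, 8/3, -4/3]
R3 ← R3 − (3)·R2: [0, 0, 0]
R4 ← R4 + (4)·R2: [0, 0, 0]
R5 ← R5 + (2)·R2: [0, 0, 0]
Echelon form has 2 nonzero rows, so rank(C) = 2.
Each nonzero row contributes one pivot column: 2 pivot columns.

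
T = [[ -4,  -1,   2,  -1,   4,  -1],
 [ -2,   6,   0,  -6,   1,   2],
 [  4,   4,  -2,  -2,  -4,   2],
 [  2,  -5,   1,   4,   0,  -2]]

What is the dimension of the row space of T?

3

Row reduce to echelon form.
R2 ← R2 − (1/2)·R1: [0, 13/2, -1, -11/2, -1, 5/2]
R3 ← R3 + R1: [0, 3, 0, -3, 0, 1]
R4 ← R4 + (1/2)·R1: [0, -11/2, 2, 7/2, 2, -5/2]
R3 ← R3 − (6/13)·R2: [0, 0, 6/13, -6/13, 6/13, -2/13]
R4 ← R4 + (11/13)·R2: [0, 0, 15/13, -15/13, 15/13, -5/13]
R4 ← R4 − (5/2)·R3: [0, 0, 0, 0, 0, 0]
Echelon form has 3 nonzero rows, so rank(T) = 3.
The row space has dimension equal to the rank: 3.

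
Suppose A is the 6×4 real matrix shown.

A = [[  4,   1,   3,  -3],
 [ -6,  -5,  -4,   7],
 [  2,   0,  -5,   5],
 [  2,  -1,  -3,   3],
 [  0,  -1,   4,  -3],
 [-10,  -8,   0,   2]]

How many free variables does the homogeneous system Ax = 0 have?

Row reduce to echelon form.
R2 ← R2 + (3/2)·R1: [0, -7/2, 1/2, 5/2]
R3 ← R3 − (1/2)·R1: [0, -1/2, -13/2, 13/2]
R4 ← R4 − (1/2)·R1: [0, -3/2, -9/2, 9/2]
R6 ← R6 + (5/2)·R1: [0, -11/2, 15/2, -11/2]
R3 ← R3 − (1/7)·R2: [0, 0, -46/7, 43/7]
R4 ← R4 − (3/7)·R2: [0, 0, -33/7, 24/7]
R5 ← R5 − (2/7)·R2: [0, 0, 27/7, -26/7]
R6 ← R6 − (11/7)·R2: [0, 0, 47/7, -66/7]
R4 ← R4 − (33/46)·R3: [0, 0, 0, -45/46]
R5 ← R5 + (27/46)·R3: [0, 0, 0, -5/46]
R6 ← R6 + (47/46)·R3: [0, 0, 0, -145/46]
R5 ← R5 − (1/9)·R4: [0, 0, 0, 0]
R6 ← R6 − (29/9)·R4: [0, 0, 0, 0]
4 nonzero rows, so rank(A) = 4.
A has 4 columns; by rank–nullity, nullity = 4 − 4 = 0.

0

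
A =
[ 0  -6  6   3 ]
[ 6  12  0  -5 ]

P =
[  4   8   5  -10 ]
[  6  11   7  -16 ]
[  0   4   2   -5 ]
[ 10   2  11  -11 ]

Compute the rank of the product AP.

First compute AP:
[[ -6, -36,   3,  33],
 [ 46, 170,  59, -197]]
Now row reduce the product.
R2 ← R2 + (23/3)·R1: [0, -106, 82, 56]
2 nonzero rows, so rank(AP) = 2.

2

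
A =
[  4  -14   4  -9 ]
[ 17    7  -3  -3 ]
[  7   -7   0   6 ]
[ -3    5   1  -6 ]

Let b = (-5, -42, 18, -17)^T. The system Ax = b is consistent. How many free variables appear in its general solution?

Row reduce the augmented matrix [A | b].
R2 ← R2 − (17/4)·R1: [0, 133/2, -20, 141/4, -83/4]
R3 ← R3 − (7/4)·R1: [0, 35/2, -7, 87/4, 107/4]
R4 ← R4 + (3/4)·R1: [0, -11/2, 4, -51/4, -83/4]
R3 ← R3 − (5/19)·R2: [0, 0, -33/19, 237/19, 612/19]
R4 ← R4 + (11/133)·R2: [0, 0, 312/133, -1308/133, -2988/133]
R4 ← R4 + (104/77)·R3: [0, 0, 0, 540/77, 1620/77]
The echelon form has 4 nonzero rows, and every pivot lies in the first 4 columns, so rank(A) = rank([A|b]) = 4.
The system is consistent.
Free variables = (unknowns) − (rank) = 4 − 4 = 0.

0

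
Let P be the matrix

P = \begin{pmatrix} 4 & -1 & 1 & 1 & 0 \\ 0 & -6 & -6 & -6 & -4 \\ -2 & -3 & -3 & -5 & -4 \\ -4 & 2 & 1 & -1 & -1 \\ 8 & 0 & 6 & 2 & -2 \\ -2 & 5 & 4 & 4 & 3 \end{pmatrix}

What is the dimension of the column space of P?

Row reduce to echelon form.
R3 ← R3 + (1/2)·R1: [0, -7/2, -5/2, -9/2, -4]
R4 ← R4 + R1: [0, 1, 2, 0, -1]
R5 ← R5 − (2)·R1: [0, 2, 4, 0, -2]
R6 ← R6 + (1/2)·R1: [0, 9/2, 9/2, 9/2, 3]
R3 ← R3 − (7/12)·R2: [0, 0, 1, -1, -5/3]
R4 ← R4 + (1/6)·R2: [0, 0, 1, -1, -5/3]
R5 ← R5 + (1/3)·R2: [0, 0, 2, -2, -10/3]
R6 ← R6 + (3/4)·R2: [0, 0, 0, 0, 0]
R4 ← R4 − R3: [0, 0, 0, 0, 0]
R5 ← R5 − (2)·R3: [0, 0, 0, 0, 0]
Echelon form has 3 nonzero rows, so rank(P) = 3.
The column space has dimension equal to the rank: 3.

3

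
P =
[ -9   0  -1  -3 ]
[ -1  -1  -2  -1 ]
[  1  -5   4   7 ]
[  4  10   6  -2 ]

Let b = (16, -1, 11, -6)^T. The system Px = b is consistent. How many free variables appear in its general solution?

Row reduce the augmented matrix [P | b].
R2 ← R2 − (1/9)·R1: [0, -1, -17/9, -2/3, -25/9]
R3 ← R3 + (1/9)·R1: [0, -5, 35/9, 20/3, 115/9]
R4 ← R4 + (4/9)·R1: [0, 10, 50/9, -10/3, 10/9]
R3 ← R3 − (5)·R2: [0, 0, 40/3, 10, 80/3]
R4 ← R4 + (10)·R2: [0, 0, -40/3, -10, -80/3]
R4 ← R4 + R3: [0, 0, 0, 0, 0]
The echelon form has 3 nonzero rows, and every pivot lies in the first 4 columns, so rank(P) = rank([P|b]) = 3.
The system is consistent.
Free variables = (unknowns) − (rank) = 4 − 3 = 1.

1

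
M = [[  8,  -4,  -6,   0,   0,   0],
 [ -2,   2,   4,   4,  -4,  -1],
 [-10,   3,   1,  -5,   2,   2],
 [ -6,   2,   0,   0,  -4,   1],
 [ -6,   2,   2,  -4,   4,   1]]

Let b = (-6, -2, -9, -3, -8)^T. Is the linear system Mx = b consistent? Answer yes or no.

Row reduce the augmented matrix [M | b].
R2 ← R2 + (1/4)·R1: [0, 1, 5/2, 4, -4, -1, -7/2]
R3 ← R3 + (5/4)·R1: [0, -2, -13/2, -5, 2, 2, -33/2]
R4 ← R4 + (3/4)·R1: [0, -1, -9/2, 0, -4, 1, -15/2]
R5 ← R5 + (3/4)·R1: [0, -1, -5/2, -4, 4, 1, -25/2]
R3 ← R3 + (2)·R2: [0, 0, -3/2, 3, -6, 0, -47/2]
R4 ← R4 + R2: [0, 0, -2, 4, -8, 0, -11]
R5 ← R5 + R2: [0, 0, 0, 0, 0, 0, -16]
R4 ← R4 − (4/3)·R3: [0, 0, 0, 0, 0, 0, 61/3]
R5 ← R5 + (48/61)·R4: [0, 0, 0, 0, 0, 0, 0]
The echelon form has 4 nonzero rows; the last pivot sits in the augmented column, so rank(M) = 3 but rank([M|b]) = 4.
Since the ranks differ, the system is inconsistent.

no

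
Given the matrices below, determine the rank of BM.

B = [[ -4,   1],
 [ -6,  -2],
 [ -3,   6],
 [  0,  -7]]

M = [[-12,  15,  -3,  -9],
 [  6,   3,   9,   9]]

2

First compute BM:
[[ 54, -57,  21,  45],
 [ 60, -96,   0,  36],
 [ 72, -27,  63,  81],
 [-42, -21, -63, -63]]
Now row reduce the product.
R2 ← R2 − (10/9)·R1: [0, -98/3, -70/3, -14]
R3 ← R3 − (4/3)·R1: [0, 49, 35, 21]
R4 ← R4 + (7/9)·R1: [0, -196/3, -140/3, -28]
R3 ← R3 + (3/2)·R2: [0, 0, 0, 0]
R4 ← R4 − (2)·R2: [0, 0, 0, 0]
2 nonzero rows, so rank(BM) = 2.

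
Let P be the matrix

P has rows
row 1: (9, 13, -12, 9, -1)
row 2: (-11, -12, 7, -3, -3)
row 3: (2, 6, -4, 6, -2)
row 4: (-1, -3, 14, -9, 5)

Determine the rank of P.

Row reduce to echelon form.
R2 ← R2 + (11/9)·R1: [0, 35/9, -23/3, 8, -38/9]
R3 ← R3 − (2/9)·R1: [0, 28/9, -4/3, 4, -16/9]
R4 ← R4 + (1/9)·R1: [0, -14/9, 38/3, -8, 44/9]
R3 ← R3 − (4/5)·R2: [0, 0, 24/5, -12/5, 8/5]
R4 ← R4 + (2/5)·R2: [0, 0, 48/5, -24/5, 16/5]
R4 ← R4 − (2)·R3: [0, 0, 0, 0, 0]
Echelon form has 3 nonzero rows, so rank(P) = 3.

3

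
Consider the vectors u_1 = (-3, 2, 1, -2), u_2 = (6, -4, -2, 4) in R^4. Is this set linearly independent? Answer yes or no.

no

Form the matrix with these vectors as rows and row reduce.
R2 ← R2 + (2)·R1: [0, 0, 0, 0]
1 nonzero row, so the 2 vectors span a space of dimension 1.
Since 1 < 2, the vectors are linearly dependent.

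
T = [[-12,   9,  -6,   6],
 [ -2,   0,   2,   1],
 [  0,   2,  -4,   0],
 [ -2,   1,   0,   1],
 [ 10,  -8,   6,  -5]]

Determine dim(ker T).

2

Row reduce to echelon form.
R2 ← R2 − (1/6)·R1: [0, -3/2, 3, 0]
R4 ← R4 − (1/6)·R1: [0, -1/2, 1, 0]
R5 ← R5 + (5/6)·R1: [0, -1/2, 1, 0]
R3 ← R3 + (4/3)·R2: [0, 0, 0, 0]
R4 ← R4 − (1/3)·R2: [0, 0, 0, 0]
R5 ← R5 − (1/3)·R2: [0, 0, 0, 0]
2 nonzero rows, so rank(T) = 2.
T has 4 columns; by rank–nullity, nullity = 4 − 2 = 2.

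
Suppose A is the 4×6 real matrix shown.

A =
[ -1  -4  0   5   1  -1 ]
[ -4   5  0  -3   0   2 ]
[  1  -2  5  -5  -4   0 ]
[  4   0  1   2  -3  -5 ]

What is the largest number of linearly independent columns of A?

Row reduce to echelon form.
R2 ← R2 − (4)·R1: [0, 21, 0, -23, -4, 6]
R3 ← R3 + R1: [0, -6, 5, 0, -3, -1]
R4 ← R4 + (4)·R1: [0, -16, 1, 22, 1, -9]
R3 ← R3 + (2/7)·R2: [0, 0, 5, -46/7, -29/7, 5/7]
R4 ← R4 + (16/21)·R2: [0, 0, 1, 94/21, -43/21, -31/7]
R4 ← R4 − (1/5)·R3: [0, 0, 0, 608/105, -128/105, -32/7]
Echelon form has 4 nonzero rows, so rank(A) = 4.
The rank gives the maximum number of linearly independent columns: 4.

4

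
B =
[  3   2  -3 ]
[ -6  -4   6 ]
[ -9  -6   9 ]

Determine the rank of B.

1

Row reduce to echelon form.
R2 ← R2 + (2)·R1: [0, 0, 0]
R3 ← R3 + (3)·R1: [0, 0, 0]
Echelon form has 1 nonzero row, so rank(B) = 1.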